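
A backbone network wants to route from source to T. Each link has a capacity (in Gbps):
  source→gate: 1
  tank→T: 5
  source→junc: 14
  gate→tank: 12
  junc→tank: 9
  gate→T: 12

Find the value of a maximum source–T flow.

6

Augment source→gate→T: bottleneck 1. Total 1.
Augment source→junc→tank→T: bottleneck 5. Total 6.
No augmenting path remains in the residual graph.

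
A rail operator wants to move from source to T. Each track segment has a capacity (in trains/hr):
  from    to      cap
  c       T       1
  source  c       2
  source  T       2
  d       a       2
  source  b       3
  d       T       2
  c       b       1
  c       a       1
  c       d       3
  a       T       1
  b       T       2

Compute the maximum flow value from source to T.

6

Augment source→T: bottleneck 2. Total 2.
Augment source→c→T: bottleneck 1. Total 3.
Augment source→b→T: bottleneck 2. Total 5.
Augment source→c→d→T: bottleneck 1. Total 6.
No augmenting path remains in the residual graph.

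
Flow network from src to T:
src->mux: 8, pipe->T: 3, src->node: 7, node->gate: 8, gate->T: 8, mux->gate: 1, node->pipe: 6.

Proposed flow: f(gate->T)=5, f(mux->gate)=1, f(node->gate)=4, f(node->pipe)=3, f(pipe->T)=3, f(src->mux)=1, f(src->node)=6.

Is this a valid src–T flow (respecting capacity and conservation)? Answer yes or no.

Conservation fails at node: inflow 6 ≠ outflow 7.

No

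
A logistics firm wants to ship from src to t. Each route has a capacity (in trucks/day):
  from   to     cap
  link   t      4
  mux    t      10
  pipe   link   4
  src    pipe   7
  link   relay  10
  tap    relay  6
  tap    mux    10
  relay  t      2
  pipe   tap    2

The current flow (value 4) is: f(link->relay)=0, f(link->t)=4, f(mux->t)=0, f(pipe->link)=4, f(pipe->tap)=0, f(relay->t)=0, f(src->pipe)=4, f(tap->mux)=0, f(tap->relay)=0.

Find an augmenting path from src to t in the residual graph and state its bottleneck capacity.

Residual along src->pipe->tap->relay->t: src->pipe: 3, pipe->tap: 2, tap->relay: 6, relay->t: 2.
Bottleneck = min = 2.

src->pipe->tap->relay->t, bottleneck 2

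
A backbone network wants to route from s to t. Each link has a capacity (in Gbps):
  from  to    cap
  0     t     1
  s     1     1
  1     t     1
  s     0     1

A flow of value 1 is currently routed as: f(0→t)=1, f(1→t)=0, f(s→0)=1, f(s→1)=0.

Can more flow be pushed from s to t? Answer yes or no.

Yes

Residual path s→1→t has bottleneck 1 > 0.
Pushing 1 along it raises the flow to 2, so the given flow is not maximum.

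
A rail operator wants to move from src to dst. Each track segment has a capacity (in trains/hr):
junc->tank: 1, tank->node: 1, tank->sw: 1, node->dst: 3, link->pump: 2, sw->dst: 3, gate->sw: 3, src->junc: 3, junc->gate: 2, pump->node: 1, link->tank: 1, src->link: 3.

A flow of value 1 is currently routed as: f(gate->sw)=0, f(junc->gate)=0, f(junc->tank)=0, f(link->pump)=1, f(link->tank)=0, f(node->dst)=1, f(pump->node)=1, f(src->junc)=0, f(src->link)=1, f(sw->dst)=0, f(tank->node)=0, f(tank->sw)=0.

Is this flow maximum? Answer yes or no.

Residual path src->link->tank->node->dst has bottleneck 1 > 0.
Pushing 1 along it raises the flow to 2, so the given flow is not maximum.

No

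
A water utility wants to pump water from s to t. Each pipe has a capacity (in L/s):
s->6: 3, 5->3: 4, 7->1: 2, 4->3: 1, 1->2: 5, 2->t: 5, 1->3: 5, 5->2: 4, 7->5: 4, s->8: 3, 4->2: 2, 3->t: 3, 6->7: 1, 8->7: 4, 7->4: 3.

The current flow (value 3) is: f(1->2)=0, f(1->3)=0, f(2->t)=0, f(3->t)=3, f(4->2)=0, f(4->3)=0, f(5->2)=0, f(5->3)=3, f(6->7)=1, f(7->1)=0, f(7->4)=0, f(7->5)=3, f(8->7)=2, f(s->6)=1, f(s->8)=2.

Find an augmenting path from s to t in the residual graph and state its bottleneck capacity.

Residual along s->8->7->5->2->t: s->8: 1, 8->7: 2, 7->5: 1, 5->2: 4, 2->t: 5.
Bottleneck = min = 1.

s->8->7->5->2->t, bottleneck 1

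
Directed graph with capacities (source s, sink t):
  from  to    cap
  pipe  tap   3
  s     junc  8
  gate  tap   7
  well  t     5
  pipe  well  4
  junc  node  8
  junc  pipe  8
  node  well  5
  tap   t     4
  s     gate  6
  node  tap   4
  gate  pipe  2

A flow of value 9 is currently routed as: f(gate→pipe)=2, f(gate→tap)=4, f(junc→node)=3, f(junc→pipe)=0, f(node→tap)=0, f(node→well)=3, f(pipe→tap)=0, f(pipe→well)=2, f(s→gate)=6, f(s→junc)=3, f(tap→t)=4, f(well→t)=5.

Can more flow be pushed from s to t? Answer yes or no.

No

Residual reachable from s: {gate, junc, node, pipe, s, tap, well}; t is not reachable.
Saturated cut: well→t, tap→t with total capacity 9 = current flow value. Flow is maximum.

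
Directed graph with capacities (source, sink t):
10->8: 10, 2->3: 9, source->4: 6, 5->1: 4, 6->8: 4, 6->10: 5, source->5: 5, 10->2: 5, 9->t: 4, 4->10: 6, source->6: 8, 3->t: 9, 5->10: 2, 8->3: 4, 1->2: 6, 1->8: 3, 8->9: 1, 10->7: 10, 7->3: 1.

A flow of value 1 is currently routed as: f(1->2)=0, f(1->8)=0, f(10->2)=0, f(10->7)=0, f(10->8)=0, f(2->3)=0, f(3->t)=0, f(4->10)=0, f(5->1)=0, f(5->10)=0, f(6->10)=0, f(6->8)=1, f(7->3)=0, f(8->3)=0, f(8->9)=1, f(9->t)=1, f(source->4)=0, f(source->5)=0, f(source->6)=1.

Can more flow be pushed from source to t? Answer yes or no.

Yes

Residual path source->6->8->3->t has bottleneck 3 > 0.
Pushing 3 along it raises the flow to 4, so the given flow is not maximum.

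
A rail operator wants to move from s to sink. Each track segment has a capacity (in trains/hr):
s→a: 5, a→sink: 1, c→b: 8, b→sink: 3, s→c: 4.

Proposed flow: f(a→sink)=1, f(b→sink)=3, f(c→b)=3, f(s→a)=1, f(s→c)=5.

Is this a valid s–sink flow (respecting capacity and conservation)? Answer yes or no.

Capacity violated on s→c: flow 5 > capacity 4.

No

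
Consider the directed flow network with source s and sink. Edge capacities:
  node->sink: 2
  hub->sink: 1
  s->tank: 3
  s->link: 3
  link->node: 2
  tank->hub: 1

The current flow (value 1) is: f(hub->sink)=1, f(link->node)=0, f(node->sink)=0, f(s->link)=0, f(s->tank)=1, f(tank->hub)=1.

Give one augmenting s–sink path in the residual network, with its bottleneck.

Residual along s->link->node->sink: s->link: 3, link->node: 2, node->sink: 2.
Bottleneck = min = 2.

s->link->node->sink, bottleneck 2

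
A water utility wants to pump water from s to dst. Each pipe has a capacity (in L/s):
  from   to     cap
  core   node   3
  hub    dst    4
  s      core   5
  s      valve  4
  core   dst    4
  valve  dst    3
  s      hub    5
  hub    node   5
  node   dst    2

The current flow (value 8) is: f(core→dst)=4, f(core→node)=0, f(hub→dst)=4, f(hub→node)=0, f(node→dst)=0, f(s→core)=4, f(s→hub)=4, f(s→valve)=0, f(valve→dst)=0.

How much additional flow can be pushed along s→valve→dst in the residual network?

Residual capacities along the path: s→valve: 4, valve→dst: 3.
Minimum is 3.

3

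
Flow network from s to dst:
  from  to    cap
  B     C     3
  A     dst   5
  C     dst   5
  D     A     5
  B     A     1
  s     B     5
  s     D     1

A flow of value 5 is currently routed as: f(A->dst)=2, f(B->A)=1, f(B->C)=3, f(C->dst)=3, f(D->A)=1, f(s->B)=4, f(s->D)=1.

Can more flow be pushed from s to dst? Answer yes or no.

Residual reachable from s: {B, s}; dst is not reachable.
Saturated cut: s->D, B->C, B->A with total capacity 5 = current flow value. Flow is maximum.

No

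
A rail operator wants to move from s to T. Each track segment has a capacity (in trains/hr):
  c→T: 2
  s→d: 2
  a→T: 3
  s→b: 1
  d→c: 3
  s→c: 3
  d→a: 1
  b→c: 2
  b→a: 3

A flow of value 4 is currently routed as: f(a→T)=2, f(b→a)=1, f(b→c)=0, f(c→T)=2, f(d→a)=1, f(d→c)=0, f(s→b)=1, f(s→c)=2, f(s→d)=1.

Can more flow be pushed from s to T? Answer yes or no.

Residual reachable from s: {c, d, s}; T is not reachable.
Saturated cut: s→b, d→a, c→T with total capacity 4 = current flow value. Flow is maximum.

No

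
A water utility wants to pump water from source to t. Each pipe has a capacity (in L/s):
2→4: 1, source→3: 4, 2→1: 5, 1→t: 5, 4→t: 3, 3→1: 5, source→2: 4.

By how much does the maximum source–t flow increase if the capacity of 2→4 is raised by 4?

2

Original max flow = 6.
After raising cap(2→4), augmenting paths through that edge carry 2 more units.
New max flow = 8. Increase = 2.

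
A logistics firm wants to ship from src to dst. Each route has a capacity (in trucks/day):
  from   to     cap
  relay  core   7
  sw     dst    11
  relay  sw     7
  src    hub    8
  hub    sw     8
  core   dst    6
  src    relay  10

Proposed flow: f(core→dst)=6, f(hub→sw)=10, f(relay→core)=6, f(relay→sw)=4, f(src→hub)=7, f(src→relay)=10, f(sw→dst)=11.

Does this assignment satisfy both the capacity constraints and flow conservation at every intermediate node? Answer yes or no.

No

Capacity violated on hub→sw: flow 10 > capacity 8.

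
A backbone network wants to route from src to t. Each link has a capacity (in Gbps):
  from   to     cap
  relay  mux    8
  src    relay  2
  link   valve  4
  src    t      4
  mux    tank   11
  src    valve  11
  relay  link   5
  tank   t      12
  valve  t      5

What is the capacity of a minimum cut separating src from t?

11

Max flow = 11 (via 3 augmenting paths).
In the residual at optimum, the set reachable from src is {src, valve}.
Cut edges: src→relay (cap 2), src→t (cap 4), valve→t (cap 5). Sum = 11.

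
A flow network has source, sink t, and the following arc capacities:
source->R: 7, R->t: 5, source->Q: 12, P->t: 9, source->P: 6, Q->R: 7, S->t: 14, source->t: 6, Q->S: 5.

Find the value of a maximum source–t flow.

Augment source->t: bottleneck 6. Total 6.
Augment source->P->t: bottleneck 6. Total 12.
Augment source->R->t: bottleneck 5. Total 17.
Augment source->Q->S->t: bottleneck 5. Total 22.
No augmenting path remains in the residual graph.

22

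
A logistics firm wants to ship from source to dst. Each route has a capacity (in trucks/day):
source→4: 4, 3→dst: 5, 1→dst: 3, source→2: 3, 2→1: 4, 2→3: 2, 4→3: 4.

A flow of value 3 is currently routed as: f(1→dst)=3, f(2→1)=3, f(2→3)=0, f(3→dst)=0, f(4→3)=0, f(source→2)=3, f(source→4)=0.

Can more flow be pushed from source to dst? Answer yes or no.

Yes

Residual path source→4→3→dst has bottleneck 4 > 0.
Pushing 4 along it raises the flow to 7, so the given flow is not maximum.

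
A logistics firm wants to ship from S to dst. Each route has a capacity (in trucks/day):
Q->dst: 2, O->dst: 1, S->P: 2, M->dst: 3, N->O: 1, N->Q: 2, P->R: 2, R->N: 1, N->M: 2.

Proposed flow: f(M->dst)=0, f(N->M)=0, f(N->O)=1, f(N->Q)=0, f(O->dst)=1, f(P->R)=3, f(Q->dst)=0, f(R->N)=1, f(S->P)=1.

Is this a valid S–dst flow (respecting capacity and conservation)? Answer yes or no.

Capacity violated on P->R: flow 3 > capacity 2.

No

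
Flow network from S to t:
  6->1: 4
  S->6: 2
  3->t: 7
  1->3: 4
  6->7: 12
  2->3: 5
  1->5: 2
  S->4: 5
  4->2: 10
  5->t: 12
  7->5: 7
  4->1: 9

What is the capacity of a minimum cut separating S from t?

7

Max flow = 7 (via 3 augmenting paths).
In the residual at optimum, the set reachable from S is {S}.
Cut edges: S->6 (cap 2), S->4 (cap 5). Sum = 7.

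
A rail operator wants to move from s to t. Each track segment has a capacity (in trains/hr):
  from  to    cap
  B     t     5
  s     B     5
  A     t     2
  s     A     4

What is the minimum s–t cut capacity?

Max flow = 7 (via 2 augmenting paths).
In the residual at optimum, the set reachable from s is {A, s}.
Cut edges: s→B (cap 5), A→t (cap 2). Sum = 7.

7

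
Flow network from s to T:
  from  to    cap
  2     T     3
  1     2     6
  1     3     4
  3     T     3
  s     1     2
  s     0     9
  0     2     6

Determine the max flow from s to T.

Augment s→1→3→T: bottleneck 2. Total 2.
Augment s→0→2→T: bottleneck 3. Total 5.
No augmenting path remains in the residual graph.

5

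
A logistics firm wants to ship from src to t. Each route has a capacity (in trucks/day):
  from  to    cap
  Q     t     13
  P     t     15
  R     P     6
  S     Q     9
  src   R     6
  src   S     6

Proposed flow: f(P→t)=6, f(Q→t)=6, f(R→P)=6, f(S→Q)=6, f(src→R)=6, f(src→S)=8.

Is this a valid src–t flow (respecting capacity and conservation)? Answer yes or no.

No

Capacity violated on src→S: flow 8 > capacity 6.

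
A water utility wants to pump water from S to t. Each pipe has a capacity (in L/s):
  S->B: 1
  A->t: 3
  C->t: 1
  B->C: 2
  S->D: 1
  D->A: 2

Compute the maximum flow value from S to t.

Augment S->D->A->t: bottleneck 1. Total 1.
Augment S->B->C->t: bottleneck 1. Total 2.
No augmenting path remains in the residual graph.

2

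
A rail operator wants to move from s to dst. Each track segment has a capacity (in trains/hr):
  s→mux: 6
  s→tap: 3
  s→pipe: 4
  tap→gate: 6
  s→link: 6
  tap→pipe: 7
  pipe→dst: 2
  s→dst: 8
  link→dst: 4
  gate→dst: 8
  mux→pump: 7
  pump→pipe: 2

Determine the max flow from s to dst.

17

Augment s→dst: bottleneck 8. Total 8.
Augment s→link→dst: bottleneck 4. Total 12.
Augment s→pipe→dst: bottleneck 2. Total 14.
Augment s→tap→gate→dst: bottleneck 3. Total 17.
No augmenting path remains in the residual graph.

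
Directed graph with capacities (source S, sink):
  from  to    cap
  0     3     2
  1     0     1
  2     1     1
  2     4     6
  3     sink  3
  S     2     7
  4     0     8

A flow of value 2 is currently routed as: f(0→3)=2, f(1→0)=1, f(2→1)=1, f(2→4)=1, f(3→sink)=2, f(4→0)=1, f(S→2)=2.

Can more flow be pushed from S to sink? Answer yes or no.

Residual reachable from S: {0, 1, 2, 4, S}; sink is not reachable.
Saturated cut: 0→3 with total capacity 2 = current flow value. Flow is maximum.

No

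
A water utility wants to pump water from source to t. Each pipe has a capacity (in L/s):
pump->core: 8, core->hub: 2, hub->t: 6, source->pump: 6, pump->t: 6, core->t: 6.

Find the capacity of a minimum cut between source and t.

Max flow = 6 (via 1 augmenting path).
In the residual at optimum, the set reachable from source is {source}.
Cut edges: source->pump (cap 6). Sum = 6.

6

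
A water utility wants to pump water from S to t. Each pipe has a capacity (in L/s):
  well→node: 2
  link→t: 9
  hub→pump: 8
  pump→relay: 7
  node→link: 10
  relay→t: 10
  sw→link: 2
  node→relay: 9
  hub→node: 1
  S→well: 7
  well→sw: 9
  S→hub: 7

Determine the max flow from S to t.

11

Augment S→well→sw→link→t: bottleneck 2. Total 2.
Augment S→well→node→link→t: bottleneck 2. Total 4.
Augment S→hub→node→link→t: bottleneck 1. Total 5.
Augment S→hub→pump→relay→t: bottleneck 6. Total 11.
No augmenting path remains in the residual graph.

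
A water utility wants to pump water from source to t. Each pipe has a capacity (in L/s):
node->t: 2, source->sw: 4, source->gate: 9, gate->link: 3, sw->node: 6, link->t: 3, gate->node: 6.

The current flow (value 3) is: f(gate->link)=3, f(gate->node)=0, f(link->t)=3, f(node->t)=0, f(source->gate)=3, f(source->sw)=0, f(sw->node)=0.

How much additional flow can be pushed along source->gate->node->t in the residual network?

2

Residual capacities along the path: source->gate: 6, gate->node: 6, node->t: 2.
Minimum is 2.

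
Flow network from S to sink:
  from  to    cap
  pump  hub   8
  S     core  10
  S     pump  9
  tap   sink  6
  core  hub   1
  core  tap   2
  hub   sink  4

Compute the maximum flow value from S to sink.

Augment S→pump→hub→sink: bottleneck 4. Total 4.
Augment S→core→tap→sink: bottleneck 2. Total 6.
No augmenting path remains in the residual graph.

6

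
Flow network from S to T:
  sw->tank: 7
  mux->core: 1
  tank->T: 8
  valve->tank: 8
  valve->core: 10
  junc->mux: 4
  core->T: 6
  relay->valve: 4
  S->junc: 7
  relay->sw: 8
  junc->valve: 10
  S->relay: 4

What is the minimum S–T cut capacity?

11

Max flow = 11 (via 3 augmenting paths).
In the residual at optimum, the set reachable from S is {S}.
Cut edges: S->relay (cap 4), S->junc (cap 7). Sum = 11.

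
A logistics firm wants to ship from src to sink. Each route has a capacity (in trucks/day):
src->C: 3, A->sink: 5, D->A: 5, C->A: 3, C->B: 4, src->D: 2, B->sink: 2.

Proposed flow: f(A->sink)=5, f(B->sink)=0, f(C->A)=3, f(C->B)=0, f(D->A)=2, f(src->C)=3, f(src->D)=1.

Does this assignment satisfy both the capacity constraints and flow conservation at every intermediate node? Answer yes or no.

Conservation fails at D: inflow 1 ≠ outflow 2.

No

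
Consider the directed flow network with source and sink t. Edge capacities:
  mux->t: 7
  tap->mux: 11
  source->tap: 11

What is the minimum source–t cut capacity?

7

Max flow = 7 (via 1 augmenting path).
In the residual at optimum, the set reachable from source is {mux, source, tap}.
Cut edges: mux->t (cap 7). Sum = 7.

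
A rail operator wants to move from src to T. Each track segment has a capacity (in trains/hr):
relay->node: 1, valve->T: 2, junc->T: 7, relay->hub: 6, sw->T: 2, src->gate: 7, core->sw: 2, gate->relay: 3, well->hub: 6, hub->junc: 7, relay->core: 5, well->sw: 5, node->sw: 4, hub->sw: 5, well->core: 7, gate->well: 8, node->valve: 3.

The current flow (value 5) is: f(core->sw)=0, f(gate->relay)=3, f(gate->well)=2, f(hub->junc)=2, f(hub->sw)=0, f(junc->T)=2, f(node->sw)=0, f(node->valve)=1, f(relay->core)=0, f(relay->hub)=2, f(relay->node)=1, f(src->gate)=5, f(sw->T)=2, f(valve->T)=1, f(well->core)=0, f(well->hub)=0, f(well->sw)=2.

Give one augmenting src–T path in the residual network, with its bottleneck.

Residual along src->gate->well->hub->junc->T: src->gate: 2, gate->well: 6, well->hub: 6, hub->junc: 5, junc->T: 5.
Bottleneck = min = 2.

src->gate->well->hub->junc->T, bottleneck 2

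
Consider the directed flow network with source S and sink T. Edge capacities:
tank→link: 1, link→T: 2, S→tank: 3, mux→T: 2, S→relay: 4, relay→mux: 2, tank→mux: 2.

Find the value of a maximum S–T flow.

3

Augment S→relay→mux→T: bottleneck 2. Total 2.
Augment S→tank→link→T: bottleneck 1. Total 3.
No augmenting path remains in the residual graph.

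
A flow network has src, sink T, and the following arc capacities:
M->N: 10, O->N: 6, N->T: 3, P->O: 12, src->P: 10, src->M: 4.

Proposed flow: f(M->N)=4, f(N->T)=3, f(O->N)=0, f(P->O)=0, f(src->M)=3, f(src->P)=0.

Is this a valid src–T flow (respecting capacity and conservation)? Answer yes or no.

Conservation fails at M: inflow 3 ≠ outflow 4.

No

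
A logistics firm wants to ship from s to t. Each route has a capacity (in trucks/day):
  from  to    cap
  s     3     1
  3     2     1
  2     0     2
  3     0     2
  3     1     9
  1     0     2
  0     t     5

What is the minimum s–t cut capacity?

1

Max flow = 1 (via 1 augmenting path).
In the residual at optimum, the set reachable from s is {s}.
Cut edges: s→3 (cap 1). Sum = 1.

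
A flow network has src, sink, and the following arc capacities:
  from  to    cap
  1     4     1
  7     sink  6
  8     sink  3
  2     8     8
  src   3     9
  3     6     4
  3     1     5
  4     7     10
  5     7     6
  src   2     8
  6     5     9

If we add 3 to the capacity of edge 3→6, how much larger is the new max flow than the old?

Original max flow = 8.
After raising cap(3→6), augmenting paths through that edge carry 1 more unit.
New max flow = 9. Increase = 1.

1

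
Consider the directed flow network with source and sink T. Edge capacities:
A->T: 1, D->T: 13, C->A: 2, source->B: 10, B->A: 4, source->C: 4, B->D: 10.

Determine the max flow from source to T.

11

Augment source->B->D->T: bottleneck 10. Total 10.
Augment source->C->A->T: bottleneck 1. Total 11.
No augmenting path remains in the residual graph.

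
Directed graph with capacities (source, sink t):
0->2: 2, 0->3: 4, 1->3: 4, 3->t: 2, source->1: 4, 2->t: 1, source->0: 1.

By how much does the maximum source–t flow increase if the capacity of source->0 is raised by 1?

0

Original max flow = 3.
Even with extra capacity on source->0, another cut of capacity 3 remains binding.
New max flow = 3. Increase = 0.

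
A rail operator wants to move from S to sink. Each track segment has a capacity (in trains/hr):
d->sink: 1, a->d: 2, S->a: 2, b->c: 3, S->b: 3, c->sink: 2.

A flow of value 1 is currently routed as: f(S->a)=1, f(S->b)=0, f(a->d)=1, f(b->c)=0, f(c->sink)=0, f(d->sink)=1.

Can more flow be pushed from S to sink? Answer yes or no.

Residual path S->b->c->sink has bottleneck 2 > 0.
Pushing 2 along it raises the flow to 3, so the given flow is not maximum.

Yes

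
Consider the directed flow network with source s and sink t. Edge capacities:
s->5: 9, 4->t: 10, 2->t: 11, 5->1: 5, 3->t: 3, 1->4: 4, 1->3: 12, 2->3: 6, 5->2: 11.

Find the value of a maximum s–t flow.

9

Augment s->5->2->t: bottleneck 9. Total 9.
No augmenting path remains in the residual graph.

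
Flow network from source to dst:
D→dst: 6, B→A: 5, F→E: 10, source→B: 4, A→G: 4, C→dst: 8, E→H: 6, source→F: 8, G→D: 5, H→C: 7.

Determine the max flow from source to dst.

10

Augment source→F→E→H→C→dst: bottleneck 6. Total 6.
Augment source→B→A→G→D→dst: bottleneck 4. Total 10.
No augmenting path remains in the residual graph.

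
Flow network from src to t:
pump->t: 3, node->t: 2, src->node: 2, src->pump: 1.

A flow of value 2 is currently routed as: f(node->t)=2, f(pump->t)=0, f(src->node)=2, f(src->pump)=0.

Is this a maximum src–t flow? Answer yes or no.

Residual path src->pump->t has bottleneck 1 > 0.
Pushing 1 along it raises the flow to 3, so the given flow is not maximum.

No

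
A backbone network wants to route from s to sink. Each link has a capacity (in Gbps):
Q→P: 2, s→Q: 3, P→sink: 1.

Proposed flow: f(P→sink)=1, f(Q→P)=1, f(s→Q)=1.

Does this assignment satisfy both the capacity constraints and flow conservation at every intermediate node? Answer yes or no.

Yes

Every edge has 0 ≤ f(e) ≤ cap(e).
At each intermediate node, inflow equals outflow.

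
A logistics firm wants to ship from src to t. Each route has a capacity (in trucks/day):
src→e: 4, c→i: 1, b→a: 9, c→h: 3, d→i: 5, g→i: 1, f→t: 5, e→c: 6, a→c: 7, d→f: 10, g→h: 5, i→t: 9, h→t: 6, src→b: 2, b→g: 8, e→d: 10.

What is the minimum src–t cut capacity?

6

Max flow = 6 (via 2 augmenting paths).
In the residual at optimum, the set reachable from src is {src}.
Cut edges: src→b (cap 2), src→e (cap 4). Sum = 6.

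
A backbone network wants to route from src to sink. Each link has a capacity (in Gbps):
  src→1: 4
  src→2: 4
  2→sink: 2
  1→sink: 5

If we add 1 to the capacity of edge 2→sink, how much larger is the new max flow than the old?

1

Original max flow = 6.
After raising cap(2→sink), augmenting paths through that edge carry 1 more unit.
New max flow = 7. Increase = 1.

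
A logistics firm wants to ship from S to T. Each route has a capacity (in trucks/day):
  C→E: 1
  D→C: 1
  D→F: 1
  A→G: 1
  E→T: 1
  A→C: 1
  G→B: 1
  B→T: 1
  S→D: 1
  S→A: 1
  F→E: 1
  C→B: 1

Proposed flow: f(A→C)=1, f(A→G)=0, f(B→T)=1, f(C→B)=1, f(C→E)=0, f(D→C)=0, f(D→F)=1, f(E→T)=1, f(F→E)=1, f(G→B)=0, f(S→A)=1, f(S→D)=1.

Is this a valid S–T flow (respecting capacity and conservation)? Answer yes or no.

Yes

Every edge has 0 ≤ f(e) ≤ cap(e).
At each intermediate node, inflow equals outflow.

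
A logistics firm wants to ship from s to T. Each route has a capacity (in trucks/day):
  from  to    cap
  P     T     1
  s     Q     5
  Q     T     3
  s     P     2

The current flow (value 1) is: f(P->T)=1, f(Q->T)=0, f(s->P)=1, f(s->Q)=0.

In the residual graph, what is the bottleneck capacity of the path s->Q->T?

3

Residual capacities along the path: s->Q: 5, Q->T: 3.
Minimum is 3.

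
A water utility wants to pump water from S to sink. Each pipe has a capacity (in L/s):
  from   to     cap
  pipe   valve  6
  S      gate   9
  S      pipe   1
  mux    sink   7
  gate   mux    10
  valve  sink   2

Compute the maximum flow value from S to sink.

8

Augment S→gate→mux→sink: bottleneck 7. Total 7.
Augment S→pipe→valve→sink: bottleneck 1. Total 8.
No augmenting path remains in the residual graph.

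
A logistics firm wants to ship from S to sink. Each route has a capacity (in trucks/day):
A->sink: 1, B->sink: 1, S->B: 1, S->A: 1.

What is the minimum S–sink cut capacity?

Max flow = 2 (via 2 augmenting paths).
In the residual at optimum, the set reachable from S is {S}.
Cut edges: S->A (cap 1), S->B (cap 1). Sum = 2.

2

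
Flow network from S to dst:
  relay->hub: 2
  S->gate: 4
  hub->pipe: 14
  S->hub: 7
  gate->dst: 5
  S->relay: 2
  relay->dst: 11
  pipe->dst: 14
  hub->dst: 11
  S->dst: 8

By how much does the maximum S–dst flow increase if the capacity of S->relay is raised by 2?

Original max flow = 21.
After raising cap(S->relay), augmenting paths through that edge carry 2 more units.
New max flow = 23. Increase = 2.

2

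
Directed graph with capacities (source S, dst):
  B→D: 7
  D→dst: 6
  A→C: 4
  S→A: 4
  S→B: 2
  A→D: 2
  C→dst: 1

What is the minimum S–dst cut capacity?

Max flow = 5 (via 3 augmenting paths).
In the residual at optimum, the set reachable from S is {A, C, S}.
Cut edges: S→B (cap 2), A→D (cap 2), C→dst (cap 1). Sum = 5.

5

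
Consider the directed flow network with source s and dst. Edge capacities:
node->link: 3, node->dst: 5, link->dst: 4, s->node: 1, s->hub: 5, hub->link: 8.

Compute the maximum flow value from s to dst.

5

Augment s->node->dst: bottleneck 1. Total 1.
Augment s->hub->link->dst: bottleneck 4. Total 5.
No augmenting path remains in the residual graph.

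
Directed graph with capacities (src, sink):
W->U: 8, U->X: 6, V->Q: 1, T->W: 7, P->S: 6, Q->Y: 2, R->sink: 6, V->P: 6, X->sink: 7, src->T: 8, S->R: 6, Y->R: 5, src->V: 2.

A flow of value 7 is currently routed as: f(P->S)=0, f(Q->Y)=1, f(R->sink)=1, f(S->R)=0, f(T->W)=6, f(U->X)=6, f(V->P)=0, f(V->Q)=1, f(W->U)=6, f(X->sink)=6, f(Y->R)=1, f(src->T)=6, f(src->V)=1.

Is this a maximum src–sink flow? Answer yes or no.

No

Residual path src->V->P->S->R->sink has bottleneck 1 > 0.
Pushing 1 along it raises the flow to 8, so the given flow is not maximum.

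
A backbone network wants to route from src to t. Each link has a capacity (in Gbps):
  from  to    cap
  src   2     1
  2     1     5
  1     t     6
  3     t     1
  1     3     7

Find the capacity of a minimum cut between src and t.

1

Max flow = 1 (via 1 augmenting path).
In the residual at optimum, the set reachable from src is {src}.
Cut edges: src→2 (cap 1). Sum = 1.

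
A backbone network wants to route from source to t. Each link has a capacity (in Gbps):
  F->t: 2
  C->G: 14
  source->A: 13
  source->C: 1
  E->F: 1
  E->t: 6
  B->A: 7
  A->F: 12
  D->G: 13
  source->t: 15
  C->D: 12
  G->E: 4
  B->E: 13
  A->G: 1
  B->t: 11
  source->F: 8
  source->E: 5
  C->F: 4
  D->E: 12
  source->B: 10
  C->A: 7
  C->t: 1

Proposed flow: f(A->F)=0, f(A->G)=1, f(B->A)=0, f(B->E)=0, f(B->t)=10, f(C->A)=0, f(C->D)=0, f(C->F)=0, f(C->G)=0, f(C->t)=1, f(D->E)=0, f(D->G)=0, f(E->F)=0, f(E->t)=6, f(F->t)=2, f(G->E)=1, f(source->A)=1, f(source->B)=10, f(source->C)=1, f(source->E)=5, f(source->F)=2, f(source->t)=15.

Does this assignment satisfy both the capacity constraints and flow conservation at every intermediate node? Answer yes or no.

Every edge has 0 ≤ f(e) ≤ cap(e).
At each intermediate node, inflow equals outflow.

Yes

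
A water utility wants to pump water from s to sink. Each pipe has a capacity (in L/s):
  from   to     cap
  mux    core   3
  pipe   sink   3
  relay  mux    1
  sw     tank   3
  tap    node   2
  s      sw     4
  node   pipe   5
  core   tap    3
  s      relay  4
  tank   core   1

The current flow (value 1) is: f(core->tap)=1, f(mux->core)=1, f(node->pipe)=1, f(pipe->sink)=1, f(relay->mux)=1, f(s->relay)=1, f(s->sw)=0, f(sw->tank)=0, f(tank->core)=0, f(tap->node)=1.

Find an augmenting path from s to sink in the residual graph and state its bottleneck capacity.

Residual along s->sw->tank->core->tap->node->pipe->sink: s->sw: 4, sw->tank: 3, tank->core: 1, core->tap: 2, tap->node: 1, node->pipe: 4, pipe->sink: 2.
Bottleneck = min = 1.

s->sw->tank->core->tap->node->pipe->sink, bottleneck 1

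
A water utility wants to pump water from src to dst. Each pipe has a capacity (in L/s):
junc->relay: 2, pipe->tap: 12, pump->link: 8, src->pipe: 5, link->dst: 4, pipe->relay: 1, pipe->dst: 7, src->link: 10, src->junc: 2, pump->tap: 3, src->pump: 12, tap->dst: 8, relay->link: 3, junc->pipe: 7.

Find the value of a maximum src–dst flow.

14

Augment src->pipe->dst: bottleneck 5. Total 5.
Augment src->link->dst: bottleneck 4. Total 9.
Augment src->pump->tap->dst: bottleneck 3. Total 12.
Augment src->junc->pipe->dst: bottleneck 2. Total 14.
No augmenting path remains in the residual graph.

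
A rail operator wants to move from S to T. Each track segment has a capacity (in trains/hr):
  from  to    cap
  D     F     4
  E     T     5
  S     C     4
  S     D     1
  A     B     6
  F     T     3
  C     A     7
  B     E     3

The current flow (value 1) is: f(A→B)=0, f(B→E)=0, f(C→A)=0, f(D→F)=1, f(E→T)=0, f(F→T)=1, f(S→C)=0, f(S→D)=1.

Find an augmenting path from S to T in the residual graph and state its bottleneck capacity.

S→C→A→B→E→T, bottleneck 3

Residual along S→C→A→B→E→T: S→C: 4, C→A: 7, A→B: 6, B→E: 3, E→T: 5.
Bottleneck = min = 3.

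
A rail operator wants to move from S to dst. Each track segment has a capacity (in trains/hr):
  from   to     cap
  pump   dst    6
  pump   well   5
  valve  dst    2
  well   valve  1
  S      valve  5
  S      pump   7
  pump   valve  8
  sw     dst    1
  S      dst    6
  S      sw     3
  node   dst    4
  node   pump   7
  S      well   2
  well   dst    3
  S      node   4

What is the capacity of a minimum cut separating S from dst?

22

Max flow = 22 (via 7 augmenting paths).
In the residual at optimum, the set reachable from S is {S, sw, valve}.
Cut edges: S→node (cap 4), S→pump (cap 7), S→well (cap 2), S→dst (cap 6), sw→dst (cap 1), valve→dst (cap 2). Sum = 22.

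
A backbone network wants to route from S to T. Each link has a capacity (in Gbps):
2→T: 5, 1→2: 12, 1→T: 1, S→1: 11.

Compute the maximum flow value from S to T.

Augment S→1→T: bottleneck 1. Total 1.
Augment S→1→2→T: bottleneck 5. Total 6.
No augmenting path remains in the residual graph.

6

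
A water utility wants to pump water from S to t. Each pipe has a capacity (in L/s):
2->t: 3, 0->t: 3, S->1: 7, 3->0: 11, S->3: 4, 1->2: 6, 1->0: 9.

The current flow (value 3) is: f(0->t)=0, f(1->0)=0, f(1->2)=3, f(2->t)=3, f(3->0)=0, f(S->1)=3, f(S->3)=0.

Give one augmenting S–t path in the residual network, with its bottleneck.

S->1->0->t, bottleneck 3

Residual along S->1->0->t: S->1: 4, 1->0: 9, 0->t: 3.
Bottleneck = min = 3.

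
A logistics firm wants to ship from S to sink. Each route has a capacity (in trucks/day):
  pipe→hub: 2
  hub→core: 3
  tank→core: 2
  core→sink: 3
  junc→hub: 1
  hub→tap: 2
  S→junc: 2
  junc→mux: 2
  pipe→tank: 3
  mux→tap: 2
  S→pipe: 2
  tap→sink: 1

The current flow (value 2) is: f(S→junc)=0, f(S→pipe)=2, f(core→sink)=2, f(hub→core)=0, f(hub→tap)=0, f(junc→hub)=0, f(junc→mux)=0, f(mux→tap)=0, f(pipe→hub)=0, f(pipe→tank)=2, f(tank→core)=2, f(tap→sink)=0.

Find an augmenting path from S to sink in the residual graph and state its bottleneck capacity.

S→junc→hub→core→sink, bottleneck 1

Residual along S→junc→hub→core→sink: S→junc: 2, junc→hub: 1, hub→core: 3, core→sink: 1.
Bottleneck = min = 1.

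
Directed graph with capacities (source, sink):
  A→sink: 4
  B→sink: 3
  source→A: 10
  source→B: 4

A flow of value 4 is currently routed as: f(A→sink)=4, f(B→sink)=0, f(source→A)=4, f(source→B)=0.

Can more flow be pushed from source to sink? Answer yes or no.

Yes

Residual path source→B→sink has bottleneck 3 > 0.
Pushing 3 along it raises the flow to 7, so the given flow is not maximum.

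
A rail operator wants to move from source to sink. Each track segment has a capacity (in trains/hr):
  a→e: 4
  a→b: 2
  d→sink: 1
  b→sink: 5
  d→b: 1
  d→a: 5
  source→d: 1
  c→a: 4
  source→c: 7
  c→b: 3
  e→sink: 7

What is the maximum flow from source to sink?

8

Augment source→d→sink: bottleneck 1. Total 1.
Augment source→c→b→sink: bottleneck 3. Total 4.
Augment source→c→a→e→sink: bottleneck 4. Total 8.
No augmenting path remains in the residual graph.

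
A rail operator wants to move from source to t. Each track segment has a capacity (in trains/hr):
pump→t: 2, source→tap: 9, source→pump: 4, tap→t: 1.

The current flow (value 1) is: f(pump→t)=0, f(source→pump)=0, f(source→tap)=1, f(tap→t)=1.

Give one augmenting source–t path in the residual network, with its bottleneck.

source→pump→t, bottleneck 2

Residual along source→pump→t: source→pump: 4, pump→t: 2.
Bottleneck = min = 2.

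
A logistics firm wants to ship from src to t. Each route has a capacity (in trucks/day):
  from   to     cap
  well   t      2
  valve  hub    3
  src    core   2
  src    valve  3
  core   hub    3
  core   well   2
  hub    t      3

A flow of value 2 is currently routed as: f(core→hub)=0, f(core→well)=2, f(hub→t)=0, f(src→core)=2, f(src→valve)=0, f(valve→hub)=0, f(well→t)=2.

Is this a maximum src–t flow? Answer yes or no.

Residual path src→valve→hub→t has bottleneck 3 > 0.
Pushing 3 along it raises the flow to 5, so the given flow is not maximum.

No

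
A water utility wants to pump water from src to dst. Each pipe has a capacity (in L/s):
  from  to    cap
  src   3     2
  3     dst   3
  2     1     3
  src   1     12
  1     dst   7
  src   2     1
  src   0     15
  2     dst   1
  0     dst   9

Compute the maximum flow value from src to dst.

19

Augment src->3->dst: bottleneck 2. Total 2.
Augment src->2->dst: bottleneck 1. Total 3.
Augment src->0->dst: bottleneck 9. Total 12.
Augment src->1->dst: bottleneck 7. Total 19.
No augmenting path remains in the residual graph.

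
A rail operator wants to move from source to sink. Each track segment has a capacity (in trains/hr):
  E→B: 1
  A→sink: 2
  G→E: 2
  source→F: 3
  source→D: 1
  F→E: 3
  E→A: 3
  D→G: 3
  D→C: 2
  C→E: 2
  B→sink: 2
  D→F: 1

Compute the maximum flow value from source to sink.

3

Augment source→F→E→A→sink: bottleneck 2. Total 2.
Augment source→F→E→B→sink: bottleneck 1. Total 3.
No augmenting path remains in the residual graph.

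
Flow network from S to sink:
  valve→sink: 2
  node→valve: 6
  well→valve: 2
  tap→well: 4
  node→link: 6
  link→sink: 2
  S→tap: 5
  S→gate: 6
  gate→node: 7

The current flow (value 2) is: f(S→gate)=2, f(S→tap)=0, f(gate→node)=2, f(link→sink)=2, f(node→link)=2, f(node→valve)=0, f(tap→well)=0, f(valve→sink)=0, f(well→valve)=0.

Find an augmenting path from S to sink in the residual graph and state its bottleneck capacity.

Residual along S→gate→node→valve→sink: S→gate: 4, gate→node: 5, node→valve: 6, valve→sink: 2.
Bottleneck = min = 2.

S→gate→node→valve→sink, bottleneck 2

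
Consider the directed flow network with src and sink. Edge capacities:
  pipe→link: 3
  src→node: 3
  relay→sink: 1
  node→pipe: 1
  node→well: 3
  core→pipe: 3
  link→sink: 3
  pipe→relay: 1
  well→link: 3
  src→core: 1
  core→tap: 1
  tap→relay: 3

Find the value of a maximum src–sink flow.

Augment src→node→well→link→sink: bottleneck 3. Total 3.
Augment src→core→pipe→relay→sink: bottleneck 1. Total 4.
No augmenting path remains in the residual graph.

4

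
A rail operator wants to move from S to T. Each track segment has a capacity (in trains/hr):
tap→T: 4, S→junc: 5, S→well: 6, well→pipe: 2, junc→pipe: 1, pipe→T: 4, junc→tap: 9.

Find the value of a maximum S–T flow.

Augment S→junc→tap→T: bottleneck 4. Total 4.
Augment S→junc→pipe→T: bottleneck 1. Total 5.
Augment S→well→pipe→T: bottleneck 2. Total 7.
No augmenting path remains in the residual graph.

7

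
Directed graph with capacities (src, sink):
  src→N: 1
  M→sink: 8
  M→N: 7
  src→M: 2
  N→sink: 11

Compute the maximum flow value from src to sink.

Augment src→M→sink: bottleneck 2. Total 2.
Augment src→N→sink: bottleneck 1. Total 3.
No augmenting path remains in the residual graph.

3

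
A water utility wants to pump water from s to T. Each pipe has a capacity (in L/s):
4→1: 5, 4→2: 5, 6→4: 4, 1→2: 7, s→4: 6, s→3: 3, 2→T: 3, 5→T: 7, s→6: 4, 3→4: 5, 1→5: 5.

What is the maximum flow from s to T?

8

Augment s→4→2→T: bottleneck 3. Total 3.
Augment s→4→1→5→T: bottleneck 3. Total 6.
Augment s→6→4→1→5→T: bottleneck 2. Total 8.
No augmenting path remains in the residual graph.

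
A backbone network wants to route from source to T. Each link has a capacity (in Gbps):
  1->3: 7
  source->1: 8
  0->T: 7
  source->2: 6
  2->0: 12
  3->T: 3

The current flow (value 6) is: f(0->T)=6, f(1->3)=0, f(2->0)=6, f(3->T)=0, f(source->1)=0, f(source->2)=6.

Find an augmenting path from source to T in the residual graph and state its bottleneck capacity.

Residual along source->1->3->T: source->1: 8, 1->3: 7, 3->T: 3.
Bottleneck = min = 3.

source->1->3->T, bottleneck 3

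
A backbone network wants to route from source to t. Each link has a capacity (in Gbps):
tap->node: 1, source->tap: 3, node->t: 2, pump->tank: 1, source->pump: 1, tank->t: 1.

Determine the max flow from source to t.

2

Augment source->tap->node->t: bottleneck 1. Total 1.
Augment source->pump->tank->t: bottleneck 1. Total 2.
No augmenting path remains in the residual graph.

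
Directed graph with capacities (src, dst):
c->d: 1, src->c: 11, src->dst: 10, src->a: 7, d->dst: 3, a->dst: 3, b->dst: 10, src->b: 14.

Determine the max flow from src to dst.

24

Augment src->dst: bottleneck 10. Total 10.
Augment src->b->dst: bottleneck 10. Total 20.
Augment src->a->dst: bottleneck 3. Total 23.
Augment src->c->d->dst: bottleneck 1. Total 24.
No augmenting path remains in the residual graph.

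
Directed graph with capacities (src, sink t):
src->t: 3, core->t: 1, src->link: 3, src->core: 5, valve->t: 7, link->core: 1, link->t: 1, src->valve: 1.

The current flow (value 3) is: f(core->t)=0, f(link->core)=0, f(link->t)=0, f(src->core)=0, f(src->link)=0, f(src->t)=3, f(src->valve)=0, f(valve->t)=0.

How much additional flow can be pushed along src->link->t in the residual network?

1

Residual capacities along the path: src->link: 3, link->t: 1.
Minimum is 1.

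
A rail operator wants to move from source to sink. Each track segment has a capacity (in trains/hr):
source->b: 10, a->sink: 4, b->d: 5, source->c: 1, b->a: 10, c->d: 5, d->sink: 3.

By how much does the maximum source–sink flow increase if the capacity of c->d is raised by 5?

0

Original max flow = 7.
Edge c->d does not cross the min cut (source side {a, b, c, d, source}), so extra capacity there cannot help.
New max flow = 7. Increase = 0.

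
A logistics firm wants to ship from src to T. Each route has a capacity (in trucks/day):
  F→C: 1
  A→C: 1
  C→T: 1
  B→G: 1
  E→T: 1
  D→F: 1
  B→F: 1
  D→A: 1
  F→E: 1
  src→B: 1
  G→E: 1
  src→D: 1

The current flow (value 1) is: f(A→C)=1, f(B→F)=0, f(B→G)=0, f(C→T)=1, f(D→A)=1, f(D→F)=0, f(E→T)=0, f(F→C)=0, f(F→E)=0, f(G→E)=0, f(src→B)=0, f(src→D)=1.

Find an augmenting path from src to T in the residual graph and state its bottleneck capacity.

Residual along src→B→F→E→T: src→B: 1, B→F: 1, F→E: 1, E→T: 1.
Bottleneck = min = 1.

src→B→F→E→T, bottleneck 1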